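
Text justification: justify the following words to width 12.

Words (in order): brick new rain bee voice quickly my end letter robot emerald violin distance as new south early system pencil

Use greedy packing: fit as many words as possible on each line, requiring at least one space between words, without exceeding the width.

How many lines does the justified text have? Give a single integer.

Line 1: ['brick', 'new'] (min_width=9, slack=3)
Line 2: ['rain', 'bee'] (min_width=8, slack=4)
Line 3: ['voice'] (min_width=5, slack=7)
Line 4: ['quickly', 'my'] (min_width=10, slack=2)
Line 5: ['end', 'letter'] (min_width=10, slack=2)
Line 6: ['robot'] (min_width=5, slack=7)
Line 7: ['emerald'] (min_width=7, slack=5)
Line 8: ['violin'] (min_width=6, slack=6)
Line 9: ['distance', 'as'] (min_width=11, slack=1)
Line 10: ['new', 'south'] (min_width=9, slack=3)
Line 11: ['early', 'system'] (min_width=12, slack=0)
Line 12: ['pencil'] (min_width=6, slack=6)
Total lines: 12

Answer: 12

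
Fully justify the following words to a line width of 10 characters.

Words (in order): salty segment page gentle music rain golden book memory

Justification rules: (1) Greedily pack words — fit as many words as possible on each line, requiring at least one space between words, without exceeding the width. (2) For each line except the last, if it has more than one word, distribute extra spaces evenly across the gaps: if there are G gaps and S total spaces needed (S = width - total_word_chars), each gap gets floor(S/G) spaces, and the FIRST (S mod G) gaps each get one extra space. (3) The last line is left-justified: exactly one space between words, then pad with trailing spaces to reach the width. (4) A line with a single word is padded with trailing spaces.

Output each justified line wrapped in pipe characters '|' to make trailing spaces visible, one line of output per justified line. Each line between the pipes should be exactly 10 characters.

Answer: |salty     |
|segment   |
|page      |
|gentle    |
|music rain|
|golden    |
|book      |
|memory    |

Derivation:
Line 1: ['salty'] (min_width=5, slack=5)
Line 2: ['segment'] (min_width=7, slack=3)
Line 3: ['page'] (min_width=4, slack=6)
Line 4: ['gentle'] (min_width=6, slack=4)
Line 5: ['music', 'rain'] (min_width=10, slack=0)
Line 6: ['golden'] (min_width=6, slack=4)
Line 7: ['book'] (min_width=4, slack=6)
Line 8: ['memory'] (min_width=6, slack=4)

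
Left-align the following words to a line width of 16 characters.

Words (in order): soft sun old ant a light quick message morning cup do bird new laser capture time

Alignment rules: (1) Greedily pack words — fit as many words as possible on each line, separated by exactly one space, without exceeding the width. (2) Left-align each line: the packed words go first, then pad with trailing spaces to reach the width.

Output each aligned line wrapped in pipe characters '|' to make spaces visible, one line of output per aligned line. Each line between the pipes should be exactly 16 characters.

Answer: |soft sun old ant|
|a light quick   |
|message morning |
|cup do bird new |
|laser capture   |
|time            |

Derivation:
Line 1: ['soft', 'sun', 'old', 'ant'] (min_width=16, slack=0)
Line 2: ['a', 'light', 'quick'] (min_width=13, slack=3)
Line 3: ['message', 'morning'] (min_width=15, slack=1)
Line 4: ['cup', 'do', 'bird', 'new'] (min_width=15, slack=1)
Line 5: ['laser', 'capture'] (min_width=13, slack=3)
Line 6: ['time'] (min_width=4, slack=12)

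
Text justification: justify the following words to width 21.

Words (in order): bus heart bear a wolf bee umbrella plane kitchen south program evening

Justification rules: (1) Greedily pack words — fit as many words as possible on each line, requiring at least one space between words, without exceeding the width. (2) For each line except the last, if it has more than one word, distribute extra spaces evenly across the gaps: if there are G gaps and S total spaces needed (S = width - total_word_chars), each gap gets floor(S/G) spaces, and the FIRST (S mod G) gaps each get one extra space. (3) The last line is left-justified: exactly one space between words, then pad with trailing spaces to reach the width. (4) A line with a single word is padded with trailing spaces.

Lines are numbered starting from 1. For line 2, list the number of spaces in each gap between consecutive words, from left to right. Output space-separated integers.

Line 1: ['bus', 'heart', 'bear', 'a', 'wolf'] (min_width=21, slack=0)
Line 2: ['bee', 'umbrella', 'plane'] (min_width=18, slack=3)
Line 3: ['kitchen', 'south', 'program'] (min_width=21, slack=0)
Line 4: ['evening'] (min_width=7, slack=14)

Answer: 3 2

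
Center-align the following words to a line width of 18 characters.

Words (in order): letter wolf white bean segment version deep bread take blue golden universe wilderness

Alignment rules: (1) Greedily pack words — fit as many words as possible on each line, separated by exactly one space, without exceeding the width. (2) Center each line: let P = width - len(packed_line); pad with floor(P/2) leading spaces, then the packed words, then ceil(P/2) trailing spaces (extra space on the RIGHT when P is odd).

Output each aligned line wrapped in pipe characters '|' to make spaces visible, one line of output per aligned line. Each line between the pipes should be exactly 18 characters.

Answer: |letter wolf white |
|   bean segment   |
|version deep bread|
| take blue golden |
|     universe     |
|    wilderness    |

Derivation:
Line 1: ['letter', 'wolf', 'white'] (min_width=17, slack=1)
Line 2: ['bean', 'segment'] (min_width=12, slack=6)
Line 3: ['version', 'deep', 'bread'] (min_width=18, slack=0)
Line 4: ['take', 'blue', 'golden'] (min_width=16, slack=2)
Line 5: ['universe'] (min_width=8, slack=10)
Line 6: ['wilderness'] (min_width=10, slack=8)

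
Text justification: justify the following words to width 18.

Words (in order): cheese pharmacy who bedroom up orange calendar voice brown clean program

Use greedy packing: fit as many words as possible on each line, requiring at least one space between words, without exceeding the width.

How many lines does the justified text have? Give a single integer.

Line 1: ['cheese', 'pharmacy'] (min_width=15, slack=3)
Line 2: ['who', 'bedroom', 'up'] (min_width=14, slack=4)
Line 3: ['orange', 'calendar'] (min_width=15, slack=3)
Line 4: ['voice', 'brown', 'clean'] (min_width=17, slack=1)
Line 5: ['program'] (min_width=7, slack=11)
Total lines: 5

Answer: 5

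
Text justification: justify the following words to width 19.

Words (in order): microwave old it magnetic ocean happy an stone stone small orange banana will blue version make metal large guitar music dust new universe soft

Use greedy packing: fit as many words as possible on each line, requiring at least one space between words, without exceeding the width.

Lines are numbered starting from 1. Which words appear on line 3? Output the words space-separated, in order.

Line 1: ['microwave', 'old', 'it'] (min_width=16, slack=3)
Line 2: ['magnetic', 'ocean'] (min_width=14, slack=5)
Line 3: ['happy', 'an', 'stone'] (min_width=14, slack=5)
Line 4: ['stone', 'small', 'orange'] (min_width=18, slack=1)
Line 5: ['banana', 'will', 'blue'] (min_width=16, slack=3)
Line 6: ['version', 'make', 'metal'] (min_width=18, slack=1)
Line 7: ['large', 'guitar', 'music'] (min_width=18, slack=1)
Line 8: ['dust', 'new', 'universe'] (min_width=17, slack=2)
Line 9: ['soft'] (min_width=4, slack=15)

Answer: happy an stone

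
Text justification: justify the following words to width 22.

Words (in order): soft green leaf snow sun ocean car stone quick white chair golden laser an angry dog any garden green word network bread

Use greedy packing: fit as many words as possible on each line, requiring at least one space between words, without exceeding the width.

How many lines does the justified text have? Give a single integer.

Answer: 6

Derivation:
Line 1: ['soft', 'green', 'leaf', 'snow'] (min_width=20, slack=2)
Line 2: ['sun', 'ocean', 'car', 'stone'] (min_width=19, slack=3)
Line 3: ['quick', 'white', 'chair'] (min_width=17, slack=5)
Line 4: ['golden', 'laser', 'an', 'angry'] (min_width=21, slack=1)
Line 5: ['dog', 'any', 'garden', 'green'] (min_width=20, slack=2)
Line 6: ['word', 'network', 'bread'] (min_width=18, slack=4)
Total lines: 6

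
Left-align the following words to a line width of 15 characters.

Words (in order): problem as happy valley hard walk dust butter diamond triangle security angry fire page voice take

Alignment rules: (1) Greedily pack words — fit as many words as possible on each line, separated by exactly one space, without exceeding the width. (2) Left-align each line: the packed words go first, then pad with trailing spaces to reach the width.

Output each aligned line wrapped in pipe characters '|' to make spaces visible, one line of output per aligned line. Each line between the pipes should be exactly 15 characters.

Answer: |problem as     |
|happy valley   |
|hard walk dust |
|butter diamond |
|triangle       |
|security angry |
|fire page voice|
|take           |

Derivation:
Line 1: ['problem', 'as'] (min_width=10, slack=5)
Line 2: ['happy', 'valley'] (min_width=12, slack=3)
Line 3: ['hard', 'walk', 'dust'] (min_width=14, slack=1)
Line 4: ['butter', 'diamond'] (min_width=14, slack=1)
Line 5: ['triangle'] (min_width=8, slack=7)
Line 6: ['security', 'angry'] (min_width=14, slack=1)
Line 7: ['fire', 'page', 'voice'] (min_width=15, slack=0)
Line 8: ['take'] (min_width=4, slack=11)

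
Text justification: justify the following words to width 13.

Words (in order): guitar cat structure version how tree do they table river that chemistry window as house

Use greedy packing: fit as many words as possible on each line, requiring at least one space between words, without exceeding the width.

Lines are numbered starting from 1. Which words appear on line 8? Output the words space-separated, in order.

Answer: window as

Derivation:
Line 1: ['guitar', 'cat'] (min_width=10, slack=3)
Line 2: ['structure'] (min_width=9, slack=4)
Line 3: ['version', 'how'] (min_width=11, slack=2)
Line 4: ['tree', 'do', 'they'] (min_width=12, slack=1)
Line 5: ['table', 'river'] (min_width=11, slack=2)
Line 6: ['that'] (min_width=4, slack=9)
Line 7: ['chemistry'] (min_width=9, slack=4)
Line 8: ['window', 'as'] (min_width=9, slack=4)
Line 9: ['house'] (min_width=5, slack=8)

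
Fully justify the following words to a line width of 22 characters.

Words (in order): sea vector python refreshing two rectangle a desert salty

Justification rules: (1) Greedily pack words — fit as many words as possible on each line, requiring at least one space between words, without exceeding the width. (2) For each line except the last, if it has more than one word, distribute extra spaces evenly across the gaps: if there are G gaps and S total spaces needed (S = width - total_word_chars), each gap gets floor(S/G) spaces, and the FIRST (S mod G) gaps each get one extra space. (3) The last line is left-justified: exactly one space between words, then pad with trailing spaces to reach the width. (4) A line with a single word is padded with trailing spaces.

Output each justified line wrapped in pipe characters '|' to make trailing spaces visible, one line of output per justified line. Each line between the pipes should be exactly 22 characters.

Line 1: ['sea', 'vector', 'python'] (min_width=17, slack=5)
Line 2: ['refreshing', 'two'] (min_width=14, slack=8)
Line 3: ['rectangle', 'a', 'desert'] (min_width=18, slack=4)
Line 4: ['salty'] (min_width=5, slack=17)

Answer: |sea    vector   python|
|refreshing         two|
|rectangle   a   desert|
|salty                 |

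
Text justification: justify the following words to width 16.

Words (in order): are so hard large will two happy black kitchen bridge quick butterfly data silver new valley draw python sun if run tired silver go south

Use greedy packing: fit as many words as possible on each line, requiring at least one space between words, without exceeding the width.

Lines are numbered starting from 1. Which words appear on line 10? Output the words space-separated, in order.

Line 1: ['are', 'so', 'hard'] (min_width=11, slack=5)
Line 2: ['large', 'will', 'two'] (min_width=14, slack=2)
Line 3: ['happy', 'black'] (min_width=11, slack=5)
Line 4: ['kitchen', 'bridge'] (min_width=14, slack=2)
Line 5: ['quick', 'butterfly'] (min_width=15, slack=1)
Line 6: ['data', 'silver', 'new'] (min_width=15, slack=1)
Line 7: ['valley', 'draw'] (min_width=11, slack=5)
Line 8: ['python', 'sun', 'if'] (min_width=13, slack=3)
Line 9: ['run', 'tired', 'silver'] (min_width=16, slack=0)
Line 10: ['go', 'south'] (min_width=8, slack=8)

Answer: go south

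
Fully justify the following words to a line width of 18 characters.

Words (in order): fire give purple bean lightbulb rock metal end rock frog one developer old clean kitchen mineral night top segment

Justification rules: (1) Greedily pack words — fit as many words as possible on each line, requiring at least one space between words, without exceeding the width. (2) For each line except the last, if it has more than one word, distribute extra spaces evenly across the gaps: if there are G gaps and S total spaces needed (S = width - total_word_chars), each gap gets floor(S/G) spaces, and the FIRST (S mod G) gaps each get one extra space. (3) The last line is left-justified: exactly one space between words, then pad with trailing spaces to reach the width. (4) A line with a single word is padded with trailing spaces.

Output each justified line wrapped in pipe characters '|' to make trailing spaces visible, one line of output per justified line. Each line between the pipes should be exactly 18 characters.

Answer: |fire  give  purple|
|bean     lightbulb|
|rock   metal   end|
|rock    frog   one|
|developer      old|
|clean      kitchen|
|mineral  night top|
|segment           |

Derivation:
Line 1: ['fire', 'give', 'purple'] (min_width=16, slack=2)
Line 2: ['bean', 'lightbulb'] (min_width=14, slack=4)
Line 3: ['rock', 'metal', 'end'] (min_width=14, slack=4)
Line 4: ['rock', 'frog', 'one'] (min_width=13, slack=5)
Line 5: ['developer', 'old'] (min_width=13, slack=5)
Line 6: ['clean', 'kitchen'] (min_width=13, slack=5)
Line 7: ['mineral', 'night', 'top'] (min_width=17, slack=1)
Line 8: ['segment'] (min_width=7, slack=11)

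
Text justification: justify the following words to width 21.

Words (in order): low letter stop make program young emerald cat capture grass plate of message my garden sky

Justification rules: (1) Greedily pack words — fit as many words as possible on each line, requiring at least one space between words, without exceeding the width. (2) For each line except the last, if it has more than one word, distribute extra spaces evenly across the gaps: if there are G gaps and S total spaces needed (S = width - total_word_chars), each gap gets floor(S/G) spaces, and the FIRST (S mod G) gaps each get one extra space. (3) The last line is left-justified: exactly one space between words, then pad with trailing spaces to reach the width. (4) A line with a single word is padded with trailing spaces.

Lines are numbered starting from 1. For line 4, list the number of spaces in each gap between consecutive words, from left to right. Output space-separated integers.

Answer: 2 2 1

Derivation:
Line 1: ['low', 'letter', 'stop', 'make'] (min_width=20, slack=1)
Line 2: ['program', 'young', 'emerald'] (min_width=21, slack=0)
Line 3: ['cat', 'capture', 'grass'] (min_width=17, slack=4)
Line 4: ['plate', 'of', 'message', 'my'] (min_width=19, slack=2)
Line 5: ['garden', 'sky'] (min_width=10, slack=11)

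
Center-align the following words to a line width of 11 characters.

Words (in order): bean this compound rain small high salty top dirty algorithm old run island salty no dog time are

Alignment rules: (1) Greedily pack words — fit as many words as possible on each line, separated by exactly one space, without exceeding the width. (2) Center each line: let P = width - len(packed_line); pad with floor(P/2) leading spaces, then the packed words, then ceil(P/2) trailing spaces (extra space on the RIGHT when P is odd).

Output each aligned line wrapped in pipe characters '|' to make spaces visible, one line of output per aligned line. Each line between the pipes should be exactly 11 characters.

Line 1: ['bean', 'this'] (min_width=9, slack=2)
Line 2: ['compound'] (min_width=8, slack=3)
Line 3: ['rain', 'small'] (min_width=10, slack=1)
Line 4: ['high', 'salty'] (min_width=10, slack=1)
Line 5: ['top', 'dirty'] (min_width=9, slack=2)
Line 6: ['algorithm'] (min_width=9, slack=2)
Line 7: ['old', 'run'] (min_width=7, slack=4)
Line 8: ['island'] (min_width=6, slack=5)
Line 9: ['salty', 'no'] (min_width=8, slack=3)
Line 10: ['dog', 'time'] (min_width=8, slack=3)
Line 11: ['are'] (min_width=3, slack=8)

Answer: | bean this |
| compound  |
|rain small |
|high salty |
| top dirty |
| algorithm |
|  old run  |
|  island   |
| salty no  |
| dog time  |
|    are    |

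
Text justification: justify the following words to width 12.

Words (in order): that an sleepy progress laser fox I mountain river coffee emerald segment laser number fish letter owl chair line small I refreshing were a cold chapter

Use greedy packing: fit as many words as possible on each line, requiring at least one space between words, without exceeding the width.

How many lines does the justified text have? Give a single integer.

Answer: 15

Derivation:
Line 1: ['that', 'an'] (min_width=7, slack=5)
Line 2: ['sleepy'] (min_width=6, slack=6)
Line 3: ['progress'] (min_width=8, slack=4)
Line 4: ['laser', 'fox', 'I'] (min_width=11, slack=1)
Line 5: ['mountain'] (min_width=8, slack=4)
Line 6: ['river', 'coffee'] (min_width=12, slack=0)
Line 7: ['emerald'] (min_width=7, slack=5)
Line 8: ['segment'] (min_width=7, slack=5)
Line 9: ['laser', 'number'] (min_width=12, slack=0)
Line 10: ['fish', 'letter'] (min_width=11, slack=1)
Line 11: ['owl', 'chair'] (min_width=9, slack=3)
Line 12: ['line', 'small', 'I'] (min_width=12, slack=0)
Line 13: ['refreshing'] (min_width=10, slack=2)
Line 14: ['were', 'a', 'cold'] (min_width=11, slack=1)
Line 15: ['chapter'] (min_width=7, slack=5)
Total lines: 15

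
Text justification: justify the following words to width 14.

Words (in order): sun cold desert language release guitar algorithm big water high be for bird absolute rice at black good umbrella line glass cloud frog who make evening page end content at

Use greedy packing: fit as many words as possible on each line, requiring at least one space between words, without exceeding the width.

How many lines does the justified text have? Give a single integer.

Line 1: ['sun', 'cold'] (min_width=8, slack=6)
Line 2: ['desert'] (min_width=6, slack=8)
Line 3: ['language'] (min_width=8, slack=6)
Line 4: ['release', 'guitar'] (min_width=14, slack=0)
Line 5: ['algorithm', 'big'] (min_width=13, slack=1)
Line 6: ['water', 'high', 'be'] (min_width=13, slack=1)
Line 7: ['for', 'bird'] (min_width=8, slack=6)
Line 8: ['absolute', 'rice'] (min_width=13, slack=1)
Line 9: ['at', 'black', 'good'] (min_width=13, slack=1)
Line 10: ['umbrella', 'line'] (min_width=13, slack=1)
Line 11: ['glass', 'cloud'] (min_width=11, slack=3)
Line 12: ['frog', 'who', 'make'] (min_width=13, slack=1)
Line 13: ['evening', 'page'] (min_width=12, slack=2)
Line 14: ['end', 'content', 'at'] (min_width=14, slack=0)
Total lines: 14

Answer: 14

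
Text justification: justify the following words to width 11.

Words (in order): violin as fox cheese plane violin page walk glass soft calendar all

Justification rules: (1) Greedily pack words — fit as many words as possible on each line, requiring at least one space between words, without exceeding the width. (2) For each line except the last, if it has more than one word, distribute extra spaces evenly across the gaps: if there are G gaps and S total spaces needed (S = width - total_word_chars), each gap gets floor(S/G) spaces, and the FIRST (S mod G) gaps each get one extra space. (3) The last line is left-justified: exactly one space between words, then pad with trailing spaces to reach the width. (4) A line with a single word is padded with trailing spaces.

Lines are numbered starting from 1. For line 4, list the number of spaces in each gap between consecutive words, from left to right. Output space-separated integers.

Line 1: ['violin', 'as'] (min_width=9, slack=2)
Line 2: ['fox', 'cheese'] (min_width=10, slack=1)
Line 3: ['plane'] (min_width=5, slack=6)
Line 4: ['violin', 'page'] (min_width=11, slack=0)
Line 5: ['walk', 'glass'] (min_width=10, slack=1)
Line 6: ['soft'] (min_width=4, slack=7)
Line 7: ['calendar'] (min_width=8, slack=3)
Line 8: ['all'] (min_width=3, slack=8)

Answer: 1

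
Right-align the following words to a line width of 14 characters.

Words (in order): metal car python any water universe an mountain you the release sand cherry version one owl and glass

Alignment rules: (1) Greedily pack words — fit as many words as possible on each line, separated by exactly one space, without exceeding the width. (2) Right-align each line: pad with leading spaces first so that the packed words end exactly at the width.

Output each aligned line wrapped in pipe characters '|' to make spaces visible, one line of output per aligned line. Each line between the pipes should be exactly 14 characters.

Answer: |     metal car|
|    python any|
|water universe|
|   an mountain|
|       you the|
|  release sand|
|cherry version|
|   one owl and|
|         glass|

Derivation:
Line 1: ['metal', 'car'] (min_width=9, slack=5)
Line 2: ['python', 'any'] (min_width=10, slack=4)
Line 3: ['water', 'universe'] (min_width=14, slack=0)
Line 4: ['an', 'mountain'] (min_width=11, slack=3)
Line 5: ['you', 'the'] (min_width=7, slack=7)
Line 6: ['release', 'sand'] (min_width=12, slack=2)
Line 7: ['cherry', 'version'] (min_width=14, slack=0)
Line 8: ['one', 'owl', 'and'] (min_width=11, slack=3)
Line 9: ['glass'] (min_width=5, slack=9)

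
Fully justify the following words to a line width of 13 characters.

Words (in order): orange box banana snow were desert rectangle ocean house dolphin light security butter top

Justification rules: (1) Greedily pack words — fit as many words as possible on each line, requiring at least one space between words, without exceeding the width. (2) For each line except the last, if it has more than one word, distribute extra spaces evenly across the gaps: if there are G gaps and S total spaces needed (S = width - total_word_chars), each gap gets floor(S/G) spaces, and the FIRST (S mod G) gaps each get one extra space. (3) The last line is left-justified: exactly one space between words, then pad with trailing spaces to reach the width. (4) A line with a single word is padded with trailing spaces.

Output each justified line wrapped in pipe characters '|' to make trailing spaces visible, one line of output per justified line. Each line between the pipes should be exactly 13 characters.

Answer: |orange    box|
|banana   snow|
|were   desert|
|rectangle    |
|ocean   house|
|dolphin light|
|security     |
|butter top   |

Derivation:
Line 1: ['orange', 'box'] (min_width=10, slack=3)
Line 2: ['banana', 'snow'] (min_width=11, slack=2)
Line 3: ['were', 'desert'] (min_width=11, slack=2)
Line 4: ['rectangle'] (min_width=9, slack=4)
Line 5: ['ocean', 'house'] (min_width=11, slack=2)
Line 6: ['dolphin', 'light'] (min_width=13, slack=0)
Line 7: ['security'] (min_width=8, slack=5)
Line 8: ['butter', 'top'] (min_width=10, slack=3)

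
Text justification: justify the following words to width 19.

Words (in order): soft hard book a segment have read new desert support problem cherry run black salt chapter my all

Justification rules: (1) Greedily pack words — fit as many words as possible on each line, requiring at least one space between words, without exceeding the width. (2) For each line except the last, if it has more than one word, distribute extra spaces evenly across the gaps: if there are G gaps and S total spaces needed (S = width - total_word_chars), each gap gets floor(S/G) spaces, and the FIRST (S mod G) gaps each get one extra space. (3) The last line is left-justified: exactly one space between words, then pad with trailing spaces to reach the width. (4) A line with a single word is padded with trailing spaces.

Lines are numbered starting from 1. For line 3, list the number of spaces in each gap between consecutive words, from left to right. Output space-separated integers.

Answer: 2 1

Derivation:
Line 1: ['soft', 'hard', 'book', 'a'] (min_width=16, slack=3)
Line 2: ['segment', 'have', 'read'] (min_width=17, slack=2)
Line 3: ['new', 'desert', 'support'] (min_width=18, slack=1)
Line 4: ['problem', 'cherry', 'run'] (min_width=18, slack=1)
Line 5: ['black', 'salt', 'chapter'] (min_width=18, slack=1)
Line 6: ['my', 'all'] (min_width=6, slack=13)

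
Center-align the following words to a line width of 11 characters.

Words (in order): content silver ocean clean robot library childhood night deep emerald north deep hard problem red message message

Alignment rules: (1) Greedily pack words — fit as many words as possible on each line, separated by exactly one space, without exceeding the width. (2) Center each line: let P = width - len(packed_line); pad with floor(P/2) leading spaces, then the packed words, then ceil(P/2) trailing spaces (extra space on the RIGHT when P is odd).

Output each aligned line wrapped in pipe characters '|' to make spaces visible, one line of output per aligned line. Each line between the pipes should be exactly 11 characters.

Answer: |  content  |
|  silver   |
|ocean clean|
|   robot   |
|  library  |
| childhood |
|night deep |
|  emerald  |
|north deep |
|   hard    |
|problem red|
|  message  |
|  message  |

Derivation:
Line 1: ['content'] (min_width=7, slack=4)
Line 2: ['silver'] (min_width=6, slack=5)
Line 3: ['ocean', 'clean'] (min_width=11, slack=0)
Line 4: ['robot'] (min_width=5, slack=6)
Line 5: ['library'] (min_width=7, slack=4)
Line 6: ['childhood'] (min_width=9, slack=2)
Line 7: ['night', 'deep'] (min_width=10, slack=1)
Line 8: ['emerald'] (min_width=7, slack=4)
Line 9: ['north', 'deep'] (min_width=10, slack=1)
Line 10: ['hard'] (min_width=4, slack=7)
Line 11: ['problem', 'red'] (min_width=11, slack=0)
Line 12: ['message'] (min_width=7, slack=4)
Line 13: ['message'] (min_width=7, slack=4)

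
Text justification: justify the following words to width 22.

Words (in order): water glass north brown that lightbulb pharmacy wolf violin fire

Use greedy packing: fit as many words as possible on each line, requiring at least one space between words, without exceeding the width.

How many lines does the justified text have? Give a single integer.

Answer: 4

Derivation:
Line 1: ['water', 'glass', 'north'] (min_width=17, slack=5)
Line 2: ['brown', 'that', 'lightbulb'] (min_width=20, slack=2)
Line 3: ['pharmacy', 'wolf', 'violin'] (min_width=20, slack=2)
Line 4: ['fire'] (min_width=4, slack=18)
Total lines: 4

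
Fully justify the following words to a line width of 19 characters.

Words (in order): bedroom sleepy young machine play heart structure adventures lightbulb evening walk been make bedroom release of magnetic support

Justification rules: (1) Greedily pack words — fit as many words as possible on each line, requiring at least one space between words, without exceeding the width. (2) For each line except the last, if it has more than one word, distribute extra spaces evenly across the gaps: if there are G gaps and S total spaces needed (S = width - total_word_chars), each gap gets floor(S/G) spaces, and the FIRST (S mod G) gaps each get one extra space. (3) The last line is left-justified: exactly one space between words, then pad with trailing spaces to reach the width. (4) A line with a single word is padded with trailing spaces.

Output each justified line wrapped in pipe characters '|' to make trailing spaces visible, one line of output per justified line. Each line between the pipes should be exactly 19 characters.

Answer: |bedroom      sleepy|
|young  machine play|
|heart     structure|
|adventures         |
|lightbulb   evening|
|walk    been   make|
|bedroom  release of|
|magnetic support   |

Derivation:
Line 1: ['bedroom', 'sleepy'] (min_width=14, slack=5)
Line 2: ['young', 'machine', 'play'] (min_width=18, slack=1)
Line 3: ['heart', 'structure'] (min_width=15, slack=4)
Line 4: ['adventures'] (min_width=10, slack=9)
Line 5: ['lightbulb', 'evening'] (min_width=17, slack=2)
Line 6: ['walk', 'been', 'make'] (min_width=14, slack=5)
Line 7: ['bedroom', 'release', 'of'] (min_width=18, slack=1)
Line 8: ['magnetic', 'support'] (min_width=16, slack=3)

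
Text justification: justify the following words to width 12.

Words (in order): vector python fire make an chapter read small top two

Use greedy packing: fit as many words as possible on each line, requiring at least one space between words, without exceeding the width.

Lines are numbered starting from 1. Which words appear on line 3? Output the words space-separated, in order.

Answer: make an

Derivation:
Line 1: ['vector'] (min_width=6, slack=6)
Line 2: ['python', 'fire'] (min_width=11, slack=1)
Line 3: ['make', 'an'] (min_width=7, slack=5)
Line 4: ['chapter', 'read'] (min_width=12, slack=0)
Line 5: ['small', 'top'] (min_width=9, slack=3)
Line 6: ['two'] (min_width=3, slack=9)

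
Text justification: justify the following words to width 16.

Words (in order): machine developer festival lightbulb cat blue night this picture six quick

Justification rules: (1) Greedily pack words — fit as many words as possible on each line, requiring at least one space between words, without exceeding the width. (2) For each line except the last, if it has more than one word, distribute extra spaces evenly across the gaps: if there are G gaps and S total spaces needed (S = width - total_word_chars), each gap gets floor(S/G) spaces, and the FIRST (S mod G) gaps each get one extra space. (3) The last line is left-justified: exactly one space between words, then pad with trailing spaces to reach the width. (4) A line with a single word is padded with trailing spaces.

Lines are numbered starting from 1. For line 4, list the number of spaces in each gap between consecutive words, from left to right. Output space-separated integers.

Line 1: ['machine'] (min_width=7, slack=9)
Line 2: ['developer'] (min_width=9, slack=7)
Line 3: ['festival'] (min_width=8, slack=8)
Line 4: ['lightbulb', 'cat'] (min_width=13, slack=3)
Line 5: ['blue', 'night', 'this'] (min_width=15, slack=1)
Line 6: ['picture', 'six'] (min_width=11, slack=5)
Line 7: ['quick'] (min_width=5, slack=11)

Answer: 4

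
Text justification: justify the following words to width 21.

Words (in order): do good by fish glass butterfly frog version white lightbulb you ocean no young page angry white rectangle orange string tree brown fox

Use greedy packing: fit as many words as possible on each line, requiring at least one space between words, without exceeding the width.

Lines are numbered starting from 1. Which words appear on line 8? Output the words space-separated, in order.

Line 1: ['do', 'good', 'by', 'fish', 'glass'] (min_width=21, slack=0)
Line 2: ['butterfly', 'frog'] (min_width=14, slack=7)
Line 3: ['version', 'white'] (min_width=13, slack=8)
Line 4: ['lightbulb', 'you', 'ocean'] (min_width=19, slack=2)
Line 5: ['no', 'young', 'page', 'angry'] (min_width=19, slack=2)
Line 6: ['white', 'rectangle'] (min_width=15, slack=6)
Line 7: ['orange', 'string', 'tree'] (min_width=18, slack=3)
Line 8: ['brown', 'fox'] (min_width=9, slack=12)

Answer: brown fox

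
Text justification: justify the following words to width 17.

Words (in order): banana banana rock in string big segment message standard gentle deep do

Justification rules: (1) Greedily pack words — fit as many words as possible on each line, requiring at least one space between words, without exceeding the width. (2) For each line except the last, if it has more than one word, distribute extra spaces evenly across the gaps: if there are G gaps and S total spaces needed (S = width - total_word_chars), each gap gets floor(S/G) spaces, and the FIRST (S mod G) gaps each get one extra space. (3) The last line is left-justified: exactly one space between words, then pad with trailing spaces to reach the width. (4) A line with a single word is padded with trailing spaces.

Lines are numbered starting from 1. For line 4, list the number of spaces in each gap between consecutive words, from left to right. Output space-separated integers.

Line 1: ['banana', 'banana'] (min_width=13, slack=4)
Line 2: ['rock', 'in', 'string'] (min_width=14, slack=3)
Line 3: ['big', 'segment'] (min_width=11, slack=6)
Line 4: ['message', 'standard'] (min_width=16, slack=1)
Line 5: ['gentle', 'deep', 'do'] (min_width=14, slack=3)

Answer: 2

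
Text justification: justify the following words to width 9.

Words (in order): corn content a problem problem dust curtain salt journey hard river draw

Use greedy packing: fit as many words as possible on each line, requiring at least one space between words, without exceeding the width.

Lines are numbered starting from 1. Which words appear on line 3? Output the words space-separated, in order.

Answer: problem

Derivation:
Line 1: ['corn'] (min_width=4, slack=5)
Line 2: ['content', 'a'] (min_width=9, slack=0)
Line 3: ['problem'] (min_width=7, slack=2)
Line 4: ['problem'] (min_width=7, slack=2)
Line 5: ['dust'] (min_width=4, slack=5)
Line 6: ['curtain'] (min_width=7, slack=2)
Line 7: ['salt'] (min_width=4, slack=5)
Line 8: ['journey'] (min_width=7, slack=2)
Line 9: ['hard'] (min_width=4, slack=5)
Line 10: ['river'] (min_width=5, slack=4)
Line 11: ['draw'] (min_width=4, slack=5)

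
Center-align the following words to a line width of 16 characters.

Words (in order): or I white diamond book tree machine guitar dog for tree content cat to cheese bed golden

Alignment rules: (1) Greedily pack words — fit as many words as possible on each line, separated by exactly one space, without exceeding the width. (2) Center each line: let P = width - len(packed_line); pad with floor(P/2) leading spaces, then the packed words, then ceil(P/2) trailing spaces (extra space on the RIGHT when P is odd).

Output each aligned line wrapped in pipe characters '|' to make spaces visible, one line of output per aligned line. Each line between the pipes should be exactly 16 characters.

Answer: |   or I white   |
|  diamond book  |
|  tree machine  |
| guitar dog for |
|tree content cat|
| to cheese bed  |
|     golden     |

Derivation:
Line 1: ['or', 'I', 'white'] (min_width=10, slack=6)
Line 2: ['diamond', 'book'] (min_width=12, slack=4)
Line 3: ['tree', 'machine'] (min_width=12, slack=4)
Line 4: ['guitar', 'dog', 'for'] (min_width=14, slack=2)
Line 5: ['tree', 'content', 'cat'] (min_width=16, slack=0)
Line 6: ['to', 'cheese', 'bed'] (min_width=13, slack=3)
Line 7: ['golden'] (min_width=6, slack=10)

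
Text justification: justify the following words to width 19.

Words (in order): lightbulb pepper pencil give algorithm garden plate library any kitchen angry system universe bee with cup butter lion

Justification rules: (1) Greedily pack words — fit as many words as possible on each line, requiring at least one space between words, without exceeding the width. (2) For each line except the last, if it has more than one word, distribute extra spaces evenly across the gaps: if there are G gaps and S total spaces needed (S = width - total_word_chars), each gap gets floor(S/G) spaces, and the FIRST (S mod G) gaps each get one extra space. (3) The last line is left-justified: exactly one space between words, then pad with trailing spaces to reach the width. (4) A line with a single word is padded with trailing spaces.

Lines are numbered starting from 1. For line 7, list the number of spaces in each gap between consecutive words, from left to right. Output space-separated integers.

Answer: 3 3

Derivation:
Line 1: ['lightbulb', 'pepper'] (min_width=16, slack=3)
Line 2: ['pencil', 'give'] (min_width=11, slack=8)
Line 3: ['algorithm', 'garden'] (min_width=16, slack=3)
Line 4: ['plate', 'library', 'any'] (min_width=17, slack=2)
Line 5: ['kitchen', 'angry'] (min_width=13, slack=6)
Line 6: ['system', 'universe', 'bee'] (min_width=19, slack=0)
Line 7: ['with', 'cup', 'butter'] (min_width=15, slack=4)
Line 8: ['lion'] (min_width=4, slack=15)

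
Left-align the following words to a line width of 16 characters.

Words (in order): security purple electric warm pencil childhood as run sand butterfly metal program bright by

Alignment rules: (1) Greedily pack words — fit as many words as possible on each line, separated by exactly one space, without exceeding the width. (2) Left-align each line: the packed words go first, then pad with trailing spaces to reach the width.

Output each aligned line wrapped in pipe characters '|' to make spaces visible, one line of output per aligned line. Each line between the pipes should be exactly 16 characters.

Line 1: ['security', 'purple'] (min_width=15, slack=1)
Line 2: ['electric', 'warm'] (min_width=13, slack=3)
Line 3: ['pencil', 'childhood'] (min_width=16, slack=0)
Line 4: ['as', 'run', 'sand'] (min_width=11, slack=5)
Line 5: ['butterfly', 'metal'] (min_width=15, slack=1)
Line 6: ['program', 'bright'] (min_width=14, slack=2)
Line 7: ['by'] (min_width=2, slack=14)

Answer: |security purple |
|electric warm   |
|pencil childhood|
|as run sand     |
|butterfly metal |
|program bright  |
|by              |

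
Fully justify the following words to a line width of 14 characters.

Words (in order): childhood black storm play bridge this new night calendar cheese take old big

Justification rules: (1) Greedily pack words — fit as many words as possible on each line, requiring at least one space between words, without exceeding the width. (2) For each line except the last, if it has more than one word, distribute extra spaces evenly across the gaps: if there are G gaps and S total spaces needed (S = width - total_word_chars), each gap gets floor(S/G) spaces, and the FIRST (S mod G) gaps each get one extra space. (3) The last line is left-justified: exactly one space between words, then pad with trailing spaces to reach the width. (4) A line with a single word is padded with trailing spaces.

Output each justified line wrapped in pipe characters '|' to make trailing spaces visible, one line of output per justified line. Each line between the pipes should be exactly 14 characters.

Line 1: ['childhood'] (min_width=9, slack=5)
Line 2: ['black', 'storm'] (min_width=11, slack=3)
Line 3: ['play', 'bridge'] (min_width=11, slack=3)
Line 4: ['this', 'new', 'night'] (min_width=14, slack=0)
Line 5: ['calendar'] (min_width=8, slack=6)
Line 6: ['cheese', 'take'] (min_width=11, slack=3)
Line 7: ['old', 'big'] (min_width=7, slack=7)

Answer: |childhood     |
|black    storm|
|play    bridge|
|this new night|
|calendar      |
|cheese    take|
|old big       |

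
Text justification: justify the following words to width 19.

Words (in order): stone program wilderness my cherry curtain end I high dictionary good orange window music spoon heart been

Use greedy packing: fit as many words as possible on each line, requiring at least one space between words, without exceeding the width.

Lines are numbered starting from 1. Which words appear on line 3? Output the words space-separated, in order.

Line 1: ['stone', 'program'] (min_width=13, slack=6)
Line 2: ['wilderness', 'my'] (min_width=13, slack=6)
Line 3: ['cherry', 'curtain', 'end'] (min_width=18, slack=1)
Line 4: ['I', 'high', 'dictionary'] (min_width=17, slack=2)
Line 5: ['good', 'orange', 'window'] (min_width=18, slack=1)
Line 6: ['music', 'spoon', 'heart'] (min_width=17, slack=2)
Line 7: ['been'] (min_width=4, slack=15)

Answer: cherry curtain end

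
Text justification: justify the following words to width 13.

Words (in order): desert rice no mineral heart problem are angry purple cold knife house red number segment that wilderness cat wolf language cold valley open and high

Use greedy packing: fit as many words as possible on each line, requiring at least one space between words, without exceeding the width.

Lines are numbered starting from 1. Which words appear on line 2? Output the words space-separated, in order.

Line 1: ['desert', 'rice'] (min_width=11, slack=2)
Line 2: ['no', 'mineral'] (min_width=10, slack=3)
Line 3: ['heart', 'problem'] (min_width=13, slack=0)
Line 4: ['are', 'angry'] (min_width=9, slack=4)
Line 5: ['purple', 'cold'] (min_width=11, slack=2)
Line 6: ['knife', 'house'] (min_width=11, slack=2)
Line 7: ['red', 'number'] (min_width=10, slack=3)
Line 8: ['segment', 'that'] (min_width=12, slack=1)
Line 9: ['wilderness'] (min_width=10, slack=3)
Line 10: ['cat', 'wolf'] (min_width=8, slack=5)
Line 11: ['language', 'cold'] (min_width=13, slack=0)
Line 12: ['valley', 'open'] (min_width=11, slack=2)
Line 13: ['and', 'high'] (min_width=8, slack=5)

Answer: no mineral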